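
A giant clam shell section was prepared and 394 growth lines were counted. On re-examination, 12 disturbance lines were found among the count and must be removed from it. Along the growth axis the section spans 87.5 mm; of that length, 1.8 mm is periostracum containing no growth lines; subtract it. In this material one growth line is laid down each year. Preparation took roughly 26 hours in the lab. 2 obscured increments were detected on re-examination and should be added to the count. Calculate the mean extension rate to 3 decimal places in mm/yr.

Adjusted count: 394 − 12 + 2 = 384 growth lines.
The growth record spans 87.5 − 1.8 = 85.7 mm.
85.7 mm over 384 years gives 85.7 / 384 ≈ 0.223 mm/yr.

0.223 mm/yr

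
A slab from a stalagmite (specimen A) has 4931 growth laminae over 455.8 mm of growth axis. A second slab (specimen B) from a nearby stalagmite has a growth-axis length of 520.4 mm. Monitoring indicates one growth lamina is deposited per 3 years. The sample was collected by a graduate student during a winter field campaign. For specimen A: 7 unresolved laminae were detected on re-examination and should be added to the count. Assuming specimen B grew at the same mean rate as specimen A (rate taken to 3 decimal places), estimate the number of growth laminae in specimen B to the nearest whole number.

Specimen A: true growth lamina count = 4931 + 7 = 4938.
Specimen A: at 3 years per growth lamina, 4938 × 3 = 14814 years.
A: Extension rate ≈ 455.8 / 14814 = 0.031 mm per year.
Specimen B: 520.4 mm / 0.031 mm per year = 16787.10 years; at 3 years per growth lamina that is 16787.10 / 3 ≈ 5596 growth laminae.

5596 growth laminae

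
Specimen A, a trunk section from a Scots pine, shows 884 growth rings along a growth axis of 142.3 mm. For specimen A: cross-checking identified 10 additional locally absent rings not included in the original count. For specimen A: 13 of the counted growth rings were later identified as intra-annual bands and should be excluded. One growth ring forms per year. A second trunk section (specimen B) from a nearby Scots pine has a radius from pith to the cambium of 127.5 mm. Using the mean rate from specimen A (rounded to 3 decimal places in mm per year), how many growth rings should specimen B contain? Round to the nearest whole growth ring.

787 growth rings

Specimen A: true growth ring count = 884 − 13 + 10 = 881.
A: Mean rate = 142.3 mm / 881 years ≈ 0.162 mm per year.
For B, 127.5 / 0.162 = 787.04 years ≈ 787 growth rings.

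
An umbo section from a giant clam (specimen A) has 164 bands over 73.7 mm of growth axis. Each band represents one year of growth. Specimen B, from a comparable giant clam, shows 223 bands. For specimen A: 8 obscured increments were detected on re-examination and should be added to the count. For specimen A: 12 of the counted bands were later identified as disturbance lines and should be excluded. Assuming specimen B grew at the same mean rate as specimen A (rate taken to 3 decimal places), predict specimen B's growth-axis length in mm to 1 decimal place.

Specimen A: correcting the raw count gives 164 − 12 + 8 = 160 true bands.
A: 73.7 mm over 160 years gives 73.7 / 160 ≈ 0.461 mm per year.
B's length ≈ 0.461 × 223 = 102.8 mm.

102.8 mm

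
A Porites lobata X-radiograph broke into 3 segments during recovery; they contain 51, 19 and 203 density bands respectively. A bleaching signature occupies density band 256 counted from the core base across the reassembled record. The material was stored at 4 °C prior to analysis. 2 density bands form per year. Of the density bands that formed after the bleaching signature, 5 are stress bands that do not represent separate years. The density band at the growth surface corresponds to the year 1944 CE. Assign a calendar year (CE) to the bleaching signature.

Total density bands = 51 + 19 + 203 = 273.
273 − 256 = 17 density bands lie beyond the bleaching signature toward the growth surface.
Removing the 5 false density bands leaves 17 − 5 = 12 true density bands beyond the bleaching signature.
12 density bands at 2 per year is 12 / 2 = 6 years.
1944 − 6 = 1938 CE.

1938 CE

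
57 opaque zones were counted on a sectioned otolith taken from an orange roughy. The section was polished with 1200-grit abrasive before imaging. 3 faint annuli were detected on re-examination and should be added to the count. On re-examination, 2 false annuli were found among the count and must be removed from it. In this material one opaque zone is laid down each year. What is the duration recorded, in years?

58 years

After corrections the count is 57 − 2 + 3 = 58 opaque zones.
With a one-to-one opaque zone periodicity this is 58 years.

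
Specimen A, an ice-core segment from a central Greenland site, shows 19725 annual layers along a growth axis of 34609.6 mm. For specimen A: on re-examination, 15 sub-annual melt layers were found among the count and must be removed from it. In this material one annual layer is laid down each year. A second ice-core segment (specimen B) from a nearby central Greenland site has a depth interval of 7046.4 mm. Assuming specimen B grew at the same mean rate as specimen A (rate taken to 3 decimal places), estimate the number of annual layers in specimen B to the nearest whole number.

Specimen A: adjusted count: 19725 − 15 = 19710 annual layers.
A: 34609.6 mm over 19710 years gives 34609.6 / 19710 ≈ 1.756 mm per year.
For B, 7046.4 / 1.756 = 4012.76 years ≈ 4013 annual layers.

4013 annual layers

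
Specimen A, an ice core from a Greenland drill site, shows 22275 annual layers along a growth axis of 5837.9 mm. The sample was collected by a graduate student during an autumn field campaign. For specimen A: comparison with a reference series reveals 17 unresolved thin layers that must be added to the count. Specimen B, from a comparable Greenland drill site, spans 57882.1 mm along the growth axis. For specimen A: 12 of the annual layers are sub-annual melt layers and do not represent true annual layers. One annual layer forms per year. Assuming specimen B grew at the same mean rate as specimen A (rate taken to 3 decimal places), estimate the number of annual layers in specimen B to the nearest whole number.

220924 annual layers

Specimen A: after corrections the count is 22275 − 12 + 17 = 22280 annual layers.
A: Mean rate = 5837.9 mm / 22280 years ≈ 0.262 mm per year.
For B, 57882.1 / 0.262 = 220924.05 years ≈ 220924 annual layers.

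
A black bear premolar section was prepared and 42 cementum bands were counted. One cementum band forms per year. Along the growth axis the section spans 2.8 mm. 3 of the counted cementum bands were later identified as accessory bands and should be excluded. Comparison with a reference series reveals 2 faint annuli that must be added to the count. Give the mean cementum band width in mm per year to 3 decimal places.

0.068 mm per year

Correcting the raw count gives 42 − 3 + 2 = 41 true cementum bands.
Mean rate = 2.8 mm / 41 years ≈ 0.068 mm per year.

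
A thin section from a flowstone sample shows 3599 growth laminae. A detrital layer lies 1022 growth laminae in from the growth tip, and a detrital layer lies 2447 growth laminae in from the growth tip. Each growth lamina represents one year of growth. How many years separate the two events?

Separation: 2447 − 1022 = 1425 growth laminae.
One growth lamina per year makes the interval 1425 years.

1425 yr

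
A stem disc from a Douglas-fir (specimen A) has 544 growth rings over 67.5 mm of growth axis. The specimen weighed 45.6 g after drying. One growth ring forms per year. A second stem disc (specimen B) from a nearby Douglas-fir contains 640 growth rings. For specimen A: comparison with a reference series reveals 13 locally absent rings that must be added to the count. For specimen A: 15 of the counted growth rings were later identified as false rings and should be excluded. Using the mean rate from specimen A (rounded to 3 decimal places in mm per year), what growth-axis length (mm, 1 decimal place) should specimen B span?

Specimen A: after corrections the count is 544 − 15 + 13 = 542 growth rings.
A: Extension rate ≈ 67.5 / 542 = 0.125 mm per year.
B's length ≈ 0.125 × 640 = 80.0 mm.

80.0 mm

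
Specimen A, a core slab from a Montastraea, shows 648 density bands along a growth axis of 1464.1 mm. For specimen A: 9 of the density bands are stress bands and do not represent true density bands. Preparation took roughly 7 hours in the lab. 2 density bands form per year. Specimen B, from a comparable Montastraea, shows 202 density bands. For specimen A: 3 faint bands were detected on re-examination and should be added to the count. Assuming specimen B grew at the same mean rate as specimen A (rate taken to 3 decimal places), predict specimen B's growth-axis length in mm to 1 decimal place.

460.7 mm

Specimen A: after corrections the count is 648 − 9 + 3 = 642 density bands.
Specimen A: 642 density bands at 2 per year is 642 / 2 = 321 years.
A: Extension rate ≈ 1464.1 / 321 = 4.561 mm per year.
Specimen B: with 2 density bands per year, 202 / 2 = 101 years. Length of B = 4.561 × 101 = 460.7 mm.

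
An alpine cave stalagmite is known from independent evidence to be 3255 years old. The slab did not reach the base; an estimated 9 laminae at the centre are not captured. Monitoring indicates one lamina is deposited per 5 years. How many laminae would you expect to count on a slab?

One lamina every 5 years means 3255 / 5 = 651 laminae.
Less the 9 uncaptured laminae: 651 − 9 = 642.

642 laminae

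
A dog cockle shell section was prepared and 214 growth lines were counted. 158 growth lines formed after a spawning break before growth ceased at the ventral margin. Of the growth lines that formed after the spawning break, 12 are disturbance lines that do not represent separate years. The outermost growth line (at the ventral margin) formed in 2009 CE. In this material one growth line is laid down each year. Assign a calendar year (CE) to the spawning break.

There are 158 growth lines younger than the spawning break.
Removing the 12 false growth lines leaves 158 − 12 = 146 true growth lines beyond the spawning break.
The growth line at the ventral margin is 2009 CE, so the spawning break dates to 2009 − 146 = 1863 CE.

1863 CE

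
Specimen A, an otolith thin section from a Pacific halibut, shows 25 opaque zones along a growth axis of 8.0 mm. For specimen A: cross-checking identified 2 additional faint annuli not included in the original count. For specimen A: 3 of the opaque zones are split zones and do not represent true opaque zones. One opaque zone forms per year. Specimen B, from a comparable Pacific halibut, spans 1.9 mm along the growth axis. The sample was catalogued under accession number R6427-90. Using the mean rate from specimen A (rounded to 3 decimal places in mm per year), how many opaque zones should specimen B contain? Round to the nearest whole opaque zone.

6 opaque zones

Specimen A: true opaque zone count = 25 − 3 + 2 = 24.
A: 8.0 mm over 24 years gives 8.0 / 24 ≈ 0.333 mm/year.
B spans 1.9 / 0.333 = 5.71 years ≈ 6 opaque zones.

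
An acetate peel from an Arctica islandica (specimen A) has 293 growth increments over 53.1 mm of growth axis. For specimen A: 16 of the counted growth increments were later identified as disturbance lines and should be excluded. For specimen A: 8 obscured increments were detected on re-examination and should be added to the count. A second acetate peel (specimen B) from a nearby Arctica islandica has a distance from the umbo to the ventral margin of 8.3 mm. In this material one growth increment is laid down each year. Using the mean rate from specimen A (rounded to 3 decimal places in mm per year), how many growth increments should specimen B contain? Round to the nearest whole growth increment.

Specimen A: adjusted count: 293 − 16 + 8 = 285 growth increments.
A: 53.1 mm over 285 years gives 53.1 / 285 ≈ 0.186 mm/year.
Specimen B: 8.3 mm / 0.186 mm per year = 44.62 years ≈ 45 growth increments.

45 growth increments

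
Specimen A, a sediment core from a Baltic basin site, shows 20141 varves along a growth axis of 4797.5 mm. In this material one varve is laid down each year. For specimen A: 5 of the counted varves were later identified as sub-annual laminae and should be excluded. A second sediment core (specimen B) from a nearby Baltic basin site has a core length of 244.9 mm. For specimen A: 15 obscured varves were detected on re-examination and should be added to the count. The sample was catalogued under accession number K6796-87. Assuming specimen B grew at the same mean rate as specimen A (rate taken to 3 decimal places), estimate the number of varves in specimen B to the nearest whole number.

Specimen A: adjusted count: 20141 − 5 + 15 = 20151 varves.
A: Mean rate = 4797.5 mm / 20151 years ≈ 0.238 mm/yr.
Specimen B: 244.9 mm / 0.238 mm per year = 1028.99 years ≈ 1029 varves.

1029 varves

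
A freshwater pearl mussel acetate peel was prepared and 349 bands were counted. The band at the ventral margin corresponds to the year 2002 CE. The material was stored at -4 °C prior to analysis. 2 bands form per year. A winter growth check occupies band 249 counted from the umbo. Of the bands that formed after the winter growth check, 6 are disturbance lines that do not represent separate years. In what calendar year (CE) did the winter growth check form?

1955 CE

Between band 249 and the ventral margin there are 349 − 249 = 100 bands.
Excluding 6 false bands: 100 − 6 = 94.
Dividing by 2 bands per year: 94 / 2 = 47 years.
Counting back 47 years from 2002 CE places the winter growth check in 2002 − 47 = 1955 CE.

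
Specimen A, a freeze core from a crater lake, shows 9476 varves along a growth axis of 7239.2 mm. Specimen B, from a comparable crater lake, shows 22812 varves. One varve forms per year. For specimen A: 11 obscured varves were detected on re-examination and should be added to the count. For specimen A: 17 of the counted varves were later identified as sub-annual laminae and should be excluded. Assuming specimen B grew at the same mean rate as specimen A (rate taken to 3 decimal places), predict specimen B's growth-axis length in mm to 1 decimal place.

Specimen A: true varve count = 9476 − 17 + 11 = 9470.
A: Extension rate ≈ 7239.2 / 9470 = 0.764 mm/yr.
Length of B = 0.764 × 22812 = 17428.4 mm.

17428.4 mm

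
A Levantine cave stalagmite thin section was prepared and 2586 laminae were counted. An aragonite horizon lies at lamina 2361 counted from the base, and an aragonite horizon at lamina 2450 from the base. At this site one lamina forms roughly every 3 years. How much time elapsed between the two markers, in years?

267 years

Separation: 2450 − 2361 = 89 laminae.
Multiplying by 3 years per lamina: 89 × 3 = 267 years.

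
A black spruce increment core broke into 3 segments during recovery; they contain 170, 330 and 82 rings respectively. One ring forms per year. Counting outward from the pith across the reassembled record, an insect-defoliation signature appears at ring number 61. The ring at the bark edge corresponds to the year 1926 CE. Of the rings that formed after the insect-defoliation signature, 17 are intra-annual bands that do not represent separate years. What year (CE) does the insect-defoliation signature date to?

Total rings = 170 + 330 + 82 = 582.
582 − 61 = 521 rings lie beyond the insect-defoliation signature toward the bark edge.
521 − 17 false = 504 true rings after the insect-defoliation signature.
Counting back 504 years from 1926 CE places the insect-defoliation signature in 1926 − 504 = 1422 CE.

1422 CE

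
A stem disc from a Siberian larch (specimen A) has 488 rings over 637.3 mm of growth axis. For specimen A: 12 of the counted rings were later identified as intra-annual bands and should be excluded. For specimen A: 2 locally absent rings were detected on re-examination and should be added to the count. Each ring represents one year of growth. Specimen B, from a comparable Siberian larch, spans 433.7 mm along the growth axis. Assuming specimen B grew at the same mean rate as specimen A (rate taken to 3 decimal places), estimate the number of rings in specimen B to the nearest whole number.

325 rings

Specimen A: correcting the raw count gives 488 − 12 + 2 = 478 true rings.
A: Mean rate = 637.3 mm / 478 years ≈ 1.333 mm/yr.
B spans 433.7 / 1.333 = 325.36 years ≈ 325 rings.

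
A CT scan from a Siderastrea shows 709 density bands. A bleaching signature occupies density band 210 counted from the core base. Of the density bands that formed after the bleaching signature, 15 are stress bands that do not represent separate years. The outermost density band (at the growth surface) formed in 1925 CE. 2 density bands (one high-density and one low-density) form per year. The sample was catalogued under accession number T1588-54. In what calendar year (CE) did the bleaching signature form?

Between density band 210 and the growth surface there are 709 − 210 = 499 density bands.
499 − 15 false = 484 true density bands after the bleaching signature.
With 2 density bands per year, 484 / 2 = 242 years.
Counting back 242 years from 1925 CE places the bleaching signature in 1925 − 242 = 1683 CE.

1683 CE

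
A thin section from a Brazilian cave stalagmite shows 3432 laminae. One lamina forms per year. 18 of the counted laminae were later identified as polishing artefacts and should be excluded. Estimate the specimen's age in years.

True lamina count = 3432 − 18 = 3414.
With a one-to-one lamina periodicity this is 3414 years.

3414 yr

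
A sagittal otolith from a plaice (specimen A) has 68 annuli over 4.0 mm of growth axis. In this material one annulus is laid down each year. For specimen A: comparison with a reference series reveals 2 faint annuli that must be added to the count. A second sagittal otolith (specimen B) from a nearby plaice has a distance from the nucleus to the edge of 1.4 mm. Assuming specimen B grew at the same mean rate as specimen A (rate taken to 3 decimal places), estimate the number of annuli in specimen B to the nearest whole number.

25 annuli

Specimen A: adjusted count: 68 + 2 = 70 annuli.
A: Extension rate ≈ 4.0 / 70 = 0.057 mm per year.
Specimen B: 1.4 mm / 0.057 mm per year = 24.56 years ≈ 25 annuli.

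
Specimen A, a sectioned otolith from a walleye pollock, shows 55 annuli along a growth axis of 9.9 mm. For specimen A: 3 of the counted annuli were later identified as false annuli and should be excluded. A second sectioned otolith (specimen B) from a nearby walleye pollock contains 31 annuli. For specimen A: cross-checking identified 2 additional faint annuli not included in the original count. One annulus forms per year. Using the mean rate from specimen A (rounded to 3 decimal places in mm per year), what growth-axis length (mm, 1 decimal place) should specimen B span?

5.7 mm

Specimen A: true annulus count = 55 − 3 + 2 = 54.
A: Mean rate = 9.9 mm / 54 years ≈ 0.183 mm per year.
B's length ≈ 0.183 × 31 = 5.7 mm.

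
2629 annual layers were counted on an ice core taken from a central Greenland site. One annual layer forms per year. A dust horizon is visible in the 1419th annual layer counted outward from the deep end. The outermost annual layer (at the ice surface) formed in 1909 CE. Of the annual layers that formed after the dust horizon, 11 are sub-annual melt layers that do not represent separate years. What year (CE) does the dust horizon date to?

710 CE

The dust horizon sits at annual layer 1419 from the deep end, so 2629 − 1419 = 1210 annual layers formed after it.
Excluding 11 false annual layers: 1210 − 11 = 1199.
The annual layer at the ice surface is 1909 CE, so the dust horizon dates to 1909 − 1199 = 710 CE.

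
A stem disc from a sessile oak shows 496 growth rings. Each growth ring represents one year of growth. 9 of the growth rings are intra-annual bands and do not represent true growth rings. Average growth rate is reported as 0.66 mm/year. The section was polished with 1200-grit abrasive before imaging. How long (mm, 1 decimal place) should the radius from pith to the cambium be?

321.4 mm

Correcting the raw count gives 496 − 9 = 487 true growth rings.
Predicted length = 0.66 mm/year × 487 years = 321.4 mm.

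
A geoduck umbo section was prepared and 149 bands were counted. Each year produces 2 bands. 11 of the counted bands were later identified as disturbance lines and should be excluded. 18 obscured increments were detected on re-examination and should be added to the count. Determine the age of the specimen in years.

78 years

After corrections the count is 149 − 11 + 18 = 156 bands.
With 2 bands per year, 156 / 2 = 78 years.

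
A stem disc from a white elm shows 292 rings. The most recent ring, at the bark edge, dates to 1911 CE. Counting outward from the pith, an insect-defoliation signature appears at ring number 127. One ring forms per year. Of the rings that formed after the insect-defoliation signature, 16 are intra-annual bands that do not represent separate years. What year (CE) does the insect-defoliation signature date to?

Between ring 127 and the bark edge there are 292 − 127 = 165 rings.
165 − 16 false = 149 true rings after the insect-defoliation signature.
1911 − 149 = 1762 CE.

1762 CE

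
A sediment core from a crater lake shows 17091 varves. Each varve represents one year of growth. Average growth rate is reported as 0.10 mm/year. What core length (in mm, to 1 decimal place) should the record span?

1709.1 mm

17091 years of growth are recorded.
17091 years at 0.10 mm/year gives 0.10 × 17091 = 1709.1 mm.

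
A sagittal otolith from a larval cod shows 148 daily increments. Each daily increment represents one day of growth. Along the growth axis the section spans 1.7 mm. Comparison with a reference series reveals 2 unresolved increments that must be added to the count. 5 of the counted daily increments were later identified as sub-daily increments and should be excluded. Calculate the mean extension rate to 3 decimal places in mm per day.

0.012 mm per day

After corrections the count is 148 − 5 + 2 = 145 daily increments.
Extension rate ≈ 1.7 / 145 = 0.012 mm per day.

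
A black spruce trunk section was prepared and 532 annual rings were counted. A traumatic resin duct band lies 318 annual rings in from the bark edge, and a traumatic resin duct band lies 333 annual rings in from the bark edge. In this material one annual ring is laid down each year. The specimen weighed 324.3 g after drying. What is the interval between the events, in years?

15 years

The two markers are separated by 333 − 318 = 15 annual rings.
At one annual ring per year, 15 years elapsed between them.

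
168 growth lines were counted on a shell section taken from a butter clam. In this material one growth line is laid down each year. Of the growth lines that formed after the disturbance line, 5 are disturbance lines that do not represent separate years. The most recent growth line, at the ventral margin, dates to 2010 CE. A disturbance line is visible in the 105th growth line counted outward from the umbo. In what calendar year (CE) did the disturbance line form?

1952 CE

Between growth line 105 and the ventral margin there are 168 − 105 = 63 growth lines.
Excluding 5 false growth lines: 63 − 5 = 58.
2010 − 58 = 1952 CE.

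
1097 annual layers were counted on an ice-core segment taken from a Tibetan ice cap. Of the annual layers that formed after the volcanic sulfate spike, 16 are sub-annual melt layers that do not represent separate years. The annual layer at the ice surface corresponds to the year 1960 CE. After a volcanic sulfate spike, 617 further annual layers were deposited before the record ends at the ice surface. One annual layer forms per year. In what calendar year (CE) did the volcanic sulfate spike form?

617 annual layers post-date the volcanic sulfate spike.
617 − 16 false = 601 true annual layers after the volcanic sulfate spike.
The annual layer at the ice surface is 1960 CE, so the volcanic sulfate spike dates to 1960 − 601 = 1359 CE.

1359 CE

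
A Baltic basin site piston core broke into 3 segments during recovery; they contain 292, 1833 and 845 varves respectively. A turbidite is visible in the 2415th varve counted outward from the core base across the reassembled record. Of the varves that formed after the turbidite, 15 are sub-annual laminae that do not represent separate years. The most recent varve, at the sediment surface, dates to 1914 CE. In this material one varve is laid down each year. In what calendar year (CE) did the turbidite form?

1374 CE

Total varves = 292 + 1833 + 845 = 2970.
2970 − 2415 = 555 varves lie beyond the turbidite toward the sediment surface.
Removing the 15 false varves leaves 555 − 15 = 540 true varves beyond the turbidite.
Counting back 540 years from 1914 CE places the turbidite in 1914 − 540 = 1374 CE.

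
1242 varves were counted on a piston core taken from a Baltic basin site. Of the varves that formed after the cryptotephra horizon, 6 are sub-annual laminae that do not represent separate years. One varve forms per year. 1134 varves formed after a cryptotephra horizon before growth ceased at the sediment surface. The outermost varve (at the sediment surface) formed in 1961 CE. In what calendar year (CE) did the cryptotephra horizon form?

1134 varves post-date the cryptotephra horizon.
1134 − 6 false = 1128 true varves after the cryptotephra horizon.
1961 − 1128 = 833 CE.

833 CE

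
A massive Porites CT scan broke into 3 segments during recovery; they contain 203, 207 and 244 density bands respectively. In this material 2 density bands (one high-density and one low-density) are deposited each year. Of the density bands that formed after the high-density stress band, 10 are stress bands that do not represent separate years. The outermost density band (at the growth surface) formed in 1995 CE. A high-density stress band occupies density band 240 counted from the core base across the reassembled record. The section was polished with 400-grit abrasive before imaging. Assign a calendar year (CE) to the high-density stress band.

Total density bands = 203 + 207 + 244 = 654.
The high-density stress band sits at density band 240 from the core base, so 654 − 240 = 414 density bands formed after it.
Removing the 10 false density bands leaves 414 − 10 = 404 true density bands beyond the high-density stress band.
404 density bands at 2 per year is 404 / 2 = 202 years.
1995 − 202 = 1793 CE.

1793 CE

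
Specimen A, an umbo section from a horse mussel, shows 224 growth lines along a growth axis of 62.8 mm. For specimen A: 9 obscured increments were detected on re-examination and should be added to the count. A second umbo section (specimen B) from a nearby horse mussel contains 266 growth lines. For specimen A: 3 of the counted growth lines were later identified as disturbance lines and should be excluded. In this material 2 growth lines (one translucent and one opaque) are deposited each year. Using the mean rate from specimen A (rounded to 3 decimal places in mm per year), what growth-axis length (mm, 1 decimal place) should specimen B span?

72.6 mm

Specimen A: correcting the raw count gives 224 − 3 + 9 = 230 true growth lines.
Specimen A: dividing by 2 growth lines per year: 230 / 2 = 115 years.
A: 62.8 mm over 115 years gives 62.8 / 115 ≈ 0.546 mm per year.
Specimen B: with 2 growth lines per year, 266 / 2 = 133 years. For B, 0.546 mm/year × 133 years = 72.6 mm.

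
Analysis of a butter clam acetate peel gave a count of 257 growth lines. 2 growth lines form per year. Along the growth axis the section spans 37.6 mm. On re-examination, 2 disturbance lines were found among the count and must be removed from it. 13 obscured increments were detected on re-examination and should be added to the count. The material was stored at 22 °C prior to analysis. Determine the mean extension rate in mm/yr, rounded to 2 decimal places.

After corrections the count is 257 − 2 + 13 = 268 growth lines.
Dividing by 2 growth lines per year: 268 / 2 = 134 years.
Mean rate = 37.6 mm / 134 years ≈ 0.28 mm/yr.

0.28 mm/yr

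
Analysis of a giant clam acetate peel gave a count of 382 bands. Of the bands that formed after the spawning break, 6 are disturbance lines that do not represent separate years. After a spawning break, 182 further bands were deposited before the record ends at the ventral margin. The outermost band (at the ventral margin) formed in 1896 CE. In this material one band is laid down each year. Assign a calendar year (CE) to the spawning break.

182 bands post-date the spawning break.
Removing the 6 false bands leaves 182 − 6 = 176 true bands beyond the spawning break.
Counting back 176 years from 1896 CE places the spawning break in 1896 − 176 = 1720 CE.

1720 CE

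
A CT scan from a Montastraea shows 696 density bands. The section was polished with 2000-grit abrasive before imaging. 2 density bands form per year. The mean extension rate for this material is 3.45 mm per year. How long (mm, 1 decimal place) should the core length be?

696 density bands at 2 per year is 696 / 2 = 348 years.
Length ≈ 3.45 × 348 = 1200.6 mm.

1200.6 mm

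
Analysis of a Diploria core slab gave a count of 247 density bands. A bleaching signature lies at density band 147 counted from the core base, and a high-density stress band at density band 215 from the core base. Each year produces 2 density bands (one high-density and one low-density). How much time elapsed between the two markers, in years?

34 yr

The two markers are separated by 215 − 147 = 68 density bands.
With 2 density bands per year, 68 / 2 = 34 years.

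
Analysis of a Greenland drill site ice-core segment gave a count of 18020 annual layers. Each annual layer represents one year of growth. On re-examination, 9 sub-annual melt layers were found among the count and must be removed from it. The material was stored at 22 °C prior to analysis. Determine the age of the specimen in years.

18011 years

True annual layer count = 18020 − 9 = 18011.
One annual layer per year makes the duration 18011 years.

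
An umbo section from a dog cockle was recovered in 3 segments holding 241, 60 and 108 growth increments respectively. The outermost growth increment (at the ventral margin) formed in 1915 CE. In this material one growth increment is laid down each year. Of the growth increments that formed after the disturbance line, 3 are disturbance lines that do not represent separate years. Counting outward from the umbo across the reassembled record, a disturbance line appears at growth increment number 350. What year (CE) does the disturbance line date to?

1859 CE

Total growth increments = 241 + 60 + 108 = 409.
The disturbance line sits at growth increment 350 from the umbo, so 409 − 350 = 59 growth increments formed after it.
59 − 3 false = 56 true growth increments after the disturbance line.
1915 − 56 = 1859 CE.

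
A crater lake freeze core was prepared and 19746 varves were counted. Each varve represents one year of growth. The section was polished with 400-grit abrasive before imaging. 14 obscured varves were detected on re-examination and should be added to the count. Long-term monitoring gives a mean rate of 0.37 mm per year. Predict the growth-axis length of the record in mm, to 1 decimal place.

Adjusted count: 19746 + 14 = 19760 varves.
19760 years at 0.37 mm/year gives 0.37 × 19760 = 7311.2 mm.

7311.2 mm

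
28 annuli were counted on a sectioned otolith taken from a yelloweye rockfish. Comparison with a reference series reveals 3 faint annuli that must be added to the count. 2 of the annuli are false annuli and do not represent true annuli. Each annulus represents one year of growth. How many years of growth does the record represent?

Correcting the raw count gives 28 − 2 + 3 = 29 true annuli.
One annulus per year makes the duration 29 years.

29 years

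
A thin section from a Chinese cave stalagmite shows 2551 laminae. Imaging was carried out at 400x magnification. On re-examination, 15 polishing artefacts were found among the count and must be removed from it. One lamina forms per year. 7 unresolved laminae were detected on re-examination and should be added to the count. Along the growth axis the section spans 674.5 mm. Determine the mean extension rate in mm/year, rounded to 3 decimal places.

0.265 mm/year

Adjusted count: 2551 − 15 + 7 = 2543 laminae.
674.5 mm over 2543 years gives 674.5 / 2543 ≈ 0.265 mm/year.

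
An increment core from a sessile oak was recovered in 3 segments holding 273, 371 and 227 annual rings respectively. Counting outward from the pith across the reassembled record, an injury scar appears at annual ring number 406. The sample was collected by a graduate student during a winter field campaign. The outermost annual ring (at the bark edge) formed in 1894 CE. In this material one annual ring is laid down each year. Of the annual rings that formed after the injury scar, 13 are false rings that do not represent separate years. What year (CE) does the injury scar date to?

1442 CE

Total annual rings = 273 + 371 + 227 = 871.
871 − 406 = 465 annual rings lie beyond the injury scar toward the bark edge.
465 − 13 false = 452 true annual rings after the injury scar.
Counting back 452 years from 1894 CE places the injury scar in 1894 − 452 = 1442 CE.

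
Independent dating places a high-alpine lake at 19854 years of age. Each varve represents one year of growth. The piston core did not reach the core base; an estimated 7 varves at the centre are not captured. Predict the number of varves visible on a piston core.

At one varve per year, 19854 years correspond to 19854 varves.
19854 − 7 missed = 19847 varves expected in the prepared section.

19847 varves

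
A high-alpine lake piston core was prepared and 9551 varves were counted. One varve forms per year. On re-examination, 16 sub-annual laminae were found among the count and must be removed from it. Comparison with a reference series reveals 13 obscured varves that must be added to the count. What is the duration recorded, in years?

After corrections the count is 9551 − 16 + 13 = 9548 varves.
At one varve per year, that is 9548 years.

9548 years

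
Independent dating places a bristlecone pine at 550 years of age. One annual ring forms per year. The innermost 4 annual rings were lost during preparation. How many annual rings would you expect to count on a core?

546 annual rings

At one annual ring per year, 550 years correspond to 550 annual rings.
Subtracting the 4 annual rings not captured gives 550 − 4 = 546 annual rings in the record.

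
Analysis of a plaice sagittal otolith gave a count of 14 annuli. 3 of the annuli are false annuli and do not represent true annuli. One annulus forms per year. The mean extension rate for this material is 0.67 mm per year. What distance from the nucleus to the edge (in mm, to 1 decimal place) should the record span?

Adjusted count: 14 − 3 = 11 annuli.
Predicted length = 0.67 mm/year × 11 years = 7.4 mm.

7.4 mm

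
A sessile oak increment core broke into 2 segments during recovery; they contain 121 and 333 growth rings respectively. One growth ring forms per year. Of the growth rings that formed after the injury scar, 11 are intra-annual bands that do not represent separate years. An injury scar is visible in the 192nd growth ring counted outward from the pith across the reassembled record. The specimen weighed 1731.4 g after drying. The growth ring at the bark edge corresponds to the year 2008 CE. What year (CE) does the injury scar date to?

1757 CE

Total growth rings = 121 + 333 = 454.
454 − 192 = 262 growth rings lie beyond the injury scar toward the bark edge.
262 − 11 false = 251 true growth rings after the injury scar.
2008 − 251 = 1757 CE.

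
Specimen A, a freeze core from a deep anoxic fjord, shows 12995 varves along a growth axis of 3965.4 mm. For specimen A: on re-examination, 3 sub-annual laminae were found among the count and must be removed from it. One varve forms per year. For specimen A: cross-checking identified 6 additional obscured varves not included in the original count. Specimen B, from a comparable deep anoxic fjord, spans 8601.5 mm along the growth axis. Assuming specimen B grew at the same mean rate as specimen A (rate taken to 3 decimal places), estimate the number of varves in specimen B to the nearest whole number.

28202 varves

Specimen A: after corrections the count is 12995 − 3 + 6 = 12998 varves.
A: 3965.4 mm over 12998 years gives 3965.4 / 12998 ≈ 0.305 mm/year.
For B, 8601.5 / 0.305 = 28201.64 years ≈ 28202 varves.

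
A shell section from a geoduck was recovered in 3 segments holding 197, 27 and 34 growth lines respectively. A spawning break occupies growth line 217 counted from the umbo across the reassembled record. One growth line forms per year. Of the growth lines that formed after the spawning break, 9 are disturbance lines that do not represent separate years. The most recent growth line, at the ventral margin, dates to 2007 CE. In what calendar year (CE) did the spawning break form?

Total growth lines = 197 + 27 + 34 = 258.
Between growth line 217 and the ventral margin there are 258 − 217 = 41 growth lines.
Excluding 9 false growth lines: 41 − 9 = 32.
2007 − 32 = 1975 CE.

1975 CE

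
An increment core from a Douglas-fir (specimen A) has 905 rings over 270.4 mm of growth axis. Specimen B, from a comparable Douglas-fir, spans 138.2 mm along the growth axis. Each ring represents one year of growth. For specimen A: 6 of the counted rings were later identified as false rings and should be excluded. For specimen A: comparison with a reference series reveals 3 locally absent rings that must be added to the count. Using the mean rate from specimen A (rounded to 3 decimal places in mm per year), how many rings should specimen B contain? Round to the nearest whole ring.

461 rings

Specimen A: adjusted count: 905 − 6 + 3 = 902 rings.
A: 270.4 mm over 902 years gives 270.4 / 902 ≈ 0.300 mm per year.
Specimen B: 138.2 mm / 0.300 mm per year = 460.67 years ≈ 461 rings.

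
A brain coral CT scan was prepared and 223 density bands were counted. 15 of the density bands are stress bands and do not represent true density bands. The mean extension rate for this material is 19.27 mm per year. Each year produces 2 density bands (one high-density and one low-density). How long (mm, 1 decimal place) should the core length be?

2004.1 mm

Correcting the raw count gives 223 − 15 = 208 true density bands.
Dividing by 2 density bands per year: 208 / 2 = 104 years.
Predicted length = 19.27 mm/year × 104 years = 2004.1 mm.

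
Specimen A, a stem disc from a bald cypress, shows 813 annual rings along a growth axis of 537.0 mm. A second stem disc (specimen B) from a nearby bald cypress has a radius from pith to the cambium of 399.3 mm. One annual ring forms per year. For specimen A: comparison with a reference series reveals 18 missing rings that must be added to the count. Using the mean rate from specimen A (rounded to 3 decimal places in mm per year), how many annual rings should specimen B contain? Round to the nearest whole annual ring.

618 annual rings

Specimen A: correcting the raw count gives 813 + 18 = 831 true annual rings.
A: Extension rate ≈ 537.0 / 831 = 0.646 mm/yr.
For B, 399.3 / 0.646 = 618.11 years ≈ 618 annual rings.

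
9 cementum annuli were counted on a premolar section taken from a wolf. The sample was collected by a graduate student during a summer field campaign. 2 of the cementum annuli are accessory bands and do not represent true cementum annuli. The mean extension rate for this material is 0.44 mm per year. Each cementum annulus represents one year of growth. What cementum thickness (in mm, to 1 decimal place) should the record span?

After corrections the count is 9 − 2 = 7 cementum annuli.
Predicted length = 0.44 mm/year × 7 years = 3.1 mm.

3.1 mm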